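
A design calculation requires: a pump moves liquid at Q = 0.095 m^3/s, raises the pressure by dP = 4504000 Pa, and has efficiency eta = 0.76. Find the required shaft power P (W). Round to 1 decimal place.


P = Q * dP / eta
P = 0.095 * 4504000 / 0.76
P = 427880.0 / 0.76
P = 563000.0 W


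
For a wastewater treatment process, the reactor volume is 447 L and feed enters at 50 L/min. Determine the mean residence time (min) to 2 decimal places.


tau = V / v0
tau = 447 / 50
tau = 8.94 min


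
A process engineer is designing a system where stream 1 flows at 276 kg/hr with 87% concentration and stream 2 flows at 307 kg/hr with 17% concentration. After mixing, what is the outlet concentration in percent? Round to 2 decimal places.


Mass balance on solute: F1*x1 + F2*x2 = F3*x3
F3 = F1 + F2 = 276 + 307 = 583 kg/hr
x3 = (F1*x1 + F2*x2)/F3
x3 = (276*0.87 + 307*0.17) / 583
x3 = 50.14%


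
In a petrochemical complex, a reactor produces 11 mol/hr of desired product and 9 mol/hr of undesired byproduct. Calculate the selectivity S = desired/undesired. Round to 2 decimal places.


S = desired product rate / undesired product rate
S = 11 / 9
S = 1.22


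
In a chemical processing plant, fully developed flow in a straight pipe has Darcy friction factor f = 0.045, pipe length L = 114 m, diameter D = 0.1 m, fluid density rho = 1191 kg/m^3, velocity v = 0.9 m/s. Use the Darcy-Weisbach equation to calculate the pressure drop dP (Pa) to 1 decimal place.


dP = f * (L/D) * (rho*v^2/2)
dP = 0.045 * (114/0.1) * (1191*0.9^2/2)
L/D = 1140.0
rho*v^2/2 = 1191*0.81/2 = 482.355
dP = 0.045 * 1140.0 * 482.355
dP = 24744.8 Pa


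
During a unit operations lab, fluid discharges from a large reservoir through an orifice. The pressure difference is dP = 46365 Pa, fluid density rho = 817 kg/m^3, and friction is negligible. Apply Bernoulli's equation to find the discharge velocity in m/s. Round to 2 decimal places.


v = sqrt(2*dP/rho)
v = sqrt(2*46365/817)
v = sqrt(113.500612)
v = 10.65 m/s


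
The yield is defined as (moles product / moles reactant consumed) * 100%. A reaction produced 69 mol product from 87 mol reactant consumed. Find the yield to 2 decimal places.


Yield = (moles product / moles consumed) * 100%
Yield = (69 / 87) * 100
Yield = 0.7931 * 100
Yield = 79.31%


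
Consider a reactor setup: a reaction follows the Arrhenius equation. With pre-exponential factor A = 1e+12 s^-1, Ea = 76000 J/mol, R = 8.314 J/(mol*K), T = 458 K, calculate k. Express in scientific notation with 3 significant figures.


k = A * exp(-Ea/(R*T))
k = 1e+12 * exp(-76000 / (8.314 * 458))
k = 1e+12 * exp(-19.958969)
k = 2.15e+03


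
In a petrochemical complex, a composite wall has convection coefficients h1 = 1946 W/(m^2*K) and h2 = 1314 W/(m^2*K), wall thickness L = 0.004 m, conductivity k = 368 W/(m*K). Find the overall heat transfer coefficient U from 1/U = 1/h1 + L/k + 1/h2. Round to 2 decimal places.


1/U = 1/h1 + L/k + 1/h2
1/U = 1/1946 + 0.004/368 + 1/1314
1/U = 0.0005138746 + 1.08696e-05 + 0.000761035
1/U = 0.0012857792
U = 777.74 W/(m^2*K)


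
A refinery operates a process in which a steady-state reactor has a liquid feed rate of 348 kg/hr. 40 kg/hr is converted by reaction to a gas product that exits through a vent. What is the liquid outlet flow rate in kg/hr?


Steady-state mass balance on the main outlet: F_out = F_in - F_removed
F_out = 348 - 40
F_out = 308 kg/hr


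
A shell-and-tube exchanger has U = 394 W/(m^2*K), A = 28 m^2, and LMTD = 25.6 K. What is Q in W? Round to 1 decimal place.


Q = U * A * LMTD
Q = 394 * 28 * 25.6
Q = 282419.2 W


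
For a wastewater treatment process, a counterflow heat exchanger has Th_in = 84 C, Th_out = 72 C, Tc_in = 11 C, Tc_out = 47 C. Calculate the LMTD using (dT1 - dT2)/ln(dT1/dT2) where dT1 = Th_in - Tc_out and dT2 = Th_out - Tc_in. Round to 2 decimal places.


dT1 = Th_in - Tc_out = 84 - 47 = 37
dT2 = Th_out - Tc_in = 72 - 11 = 61
LMTD = (dT1 - dT2) / ln(dT1/dT2)
LMTD = (37 - 61) / ln(37/61)
LMTD = 48.00 K


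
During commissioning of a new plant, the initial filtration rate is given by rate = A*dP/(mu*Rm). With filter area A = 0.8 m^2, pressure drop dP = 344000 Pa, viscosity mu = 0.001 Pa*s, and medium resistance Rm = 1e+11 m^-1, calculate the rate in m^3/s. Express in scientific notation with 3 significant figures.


rate = A * dP / (mu * Rm)
rate = 0.8 * 344000 / (0.001 * 1e+11)
rate = 275200.0 / 1.000e+08
rate = 2.75e-03 m^3/s


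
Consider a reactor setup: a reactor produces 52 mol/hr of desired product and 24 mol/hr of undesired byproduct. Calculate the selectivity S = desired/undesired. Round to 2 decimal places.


S = desired product rate / undesired product rate
S = 52 / 24
S = 2.17


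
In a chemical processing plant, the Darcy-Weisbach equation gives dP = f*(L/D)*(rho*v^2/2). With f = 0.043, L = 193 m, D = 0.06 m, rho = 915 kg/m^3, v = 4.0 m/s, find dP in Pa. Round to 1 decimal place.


dP = f * (L/D) * (rho*v^2/2)
dP = 0.043 * (193/0.06) * (915*4.0^2/2)
L/D = 3216.66666667
rho*v^2/2 = 915*16.0/2 = 7320.0
dP = 0.043 * 3216.66666667 * 7320.0
dP = 1012478.0 Pa


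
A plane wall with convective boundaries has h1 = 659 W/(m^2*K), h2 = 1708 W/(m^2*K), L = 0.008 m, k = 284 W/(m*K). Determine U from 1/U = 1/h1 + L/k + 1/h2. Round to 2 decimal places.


1/U = 1/h1 + L/k + 1/h2
1/U = 1/659 + 0.008/284 + 1/1708
1/U = 0.0015174507 + 2.8169e-05 + 0.0005854801
1/U = 0.0021310998
U = 469.24 W/(m^2*K)


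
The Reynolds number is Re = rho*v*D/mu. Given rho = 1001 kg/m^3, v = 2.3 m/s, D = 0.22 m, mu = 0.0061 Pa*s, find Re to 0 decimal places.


Re = rho * v * D / mu
Re = 1001 * 2.3 * 0.22 / 0.0061
Re = 506.506 / 0.0061
Re = 83034


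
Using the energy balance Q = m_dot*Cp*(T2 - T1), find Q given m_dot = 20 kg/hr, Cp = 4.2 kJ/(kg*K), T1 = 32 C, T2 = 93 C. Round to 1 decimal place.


Q = m_dot * Cp * (T2 - T1)
Q = 20 * 4.2 * (93 - 32)
Q = 20 * 4.2 * 61
Q = 5124.0 kJ/hr


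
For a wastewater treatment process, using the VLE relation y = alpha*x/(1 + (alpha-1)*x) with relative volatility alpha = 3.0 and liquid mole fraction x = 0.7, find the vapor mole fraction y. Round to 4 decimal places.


y = alpha*x / (1 + (alpha-1)*x)
y = 3.0*0.7 / (1 + (3.0-1)*0.7)
y = 2.1 / (1 + 1.4)
y = 2.1 / 2.4
y = 0.8750


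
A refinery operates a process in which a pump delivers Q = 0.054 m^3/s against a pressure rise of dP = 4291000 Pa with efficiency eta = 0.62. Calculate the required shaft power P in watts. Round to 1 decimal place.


P = Q * dP / eta
P = 0.054 * 4291000 / 0.62
P = 231714.0 / 0.62
P = 373732.3 W


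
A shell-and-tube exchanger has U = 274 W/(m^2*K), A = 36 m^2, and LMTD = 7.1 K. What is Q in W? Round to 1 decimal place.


Q = U * A * LMTD
Q = 274 * 36 * 7.1
Q = 70034.4 W


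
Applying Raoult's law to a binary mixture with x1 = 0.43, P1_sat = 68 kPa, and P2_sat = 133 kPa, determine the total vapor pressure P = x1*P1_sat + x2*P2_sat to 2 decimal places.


P = x1*P1_sat + x2*P2_sat
x2 = 1 - x1 = 1 - 0.43 = 0.57
P = 0.43*68 + 0.57*133
P = 29.24 + 75.81
P = 105.05 kPa


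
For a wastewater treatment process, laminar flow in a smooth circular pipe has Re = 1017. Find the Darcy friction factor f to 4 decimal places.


f = 64 / Re
f = 64 / 1017
f = 0.0629


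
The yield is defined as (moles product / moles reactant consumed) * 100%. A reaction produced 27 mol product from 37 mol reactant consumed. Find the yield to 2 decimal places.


Yield = (moles product / moles consumed) * 100%
Yield = (27 / 37) * 100
Yield = 0.7297 * 100
Yield = 72.97%


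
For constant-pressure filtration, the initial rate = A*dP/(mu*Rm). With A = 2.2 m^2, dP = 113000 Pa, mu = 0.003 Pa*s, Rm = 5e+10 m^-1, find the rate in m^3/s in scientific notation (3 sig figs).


rate = A * dP / (mu * Rm)
rate = 2.2 * 113000 / (0.003 * 5e+10)
rate = 248600.0 / 1.500e+08
rate = 1.66e-03 m^3/s


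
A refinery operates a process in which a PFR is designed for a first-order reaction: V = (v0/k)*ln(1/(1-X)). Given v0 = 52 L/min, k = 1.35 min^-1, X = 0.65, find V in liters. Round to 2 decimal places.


V = (v0/k) * ln(1/(1-X))
V = (52/1.35) * ln(1/(1-0.65))
V = 38.518519 * ln(2.857143)
V = 38.518519 * 1.049822
V = 40.44 L


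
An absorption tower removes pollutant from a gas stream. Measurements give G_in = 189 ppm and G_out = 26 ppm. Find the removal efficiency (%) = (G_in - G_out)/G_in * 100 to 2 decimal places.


Efficiency = (G_in - G_out) / G_in * 100%
Efficiency = (189 - 26) / 189 * 100
Efficiency = 163 / 189 * 100
Efficiency = 86.24%


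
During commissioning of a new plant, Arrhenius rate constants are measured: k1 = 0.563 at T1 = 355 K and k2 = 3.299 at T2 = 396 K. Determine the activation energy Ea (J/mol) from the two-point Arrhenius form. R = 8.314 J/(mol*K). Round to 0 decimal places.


Ea = R * ln(k2/k1) / (1/T1 - 1/T2)
ln(k2/k1) = ln(3.299/0.563) = 1.768095
1/T1 - 1/T2 = 1/355 - 1/396 = 0.000291648883
Ea = 8.314 * 1.768095 / 0.000291648883
Ea = 50403 J/mol


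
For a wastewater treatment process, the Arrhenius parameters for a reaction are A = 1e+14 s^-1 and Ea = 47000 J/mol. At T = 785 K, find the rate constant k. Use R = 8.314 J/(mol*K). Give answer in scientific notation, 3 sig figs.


k = A * exp(-Ea/(R*T))
k = 1e+14 * exp(-47000 / (8.314 * 785))
k = 1e+14 * exp(-7.201421)
k = 7.46e+10


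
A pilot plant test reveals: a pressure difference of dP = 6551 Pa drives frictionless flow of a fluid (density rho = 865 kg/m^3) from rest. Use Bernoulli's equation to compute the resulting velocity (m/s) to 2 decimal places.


v = sqrt(2*dP/rho)
v = sqrt(2*6551/865)
v = sqrt(15.146821)
v = 3.89 m/s


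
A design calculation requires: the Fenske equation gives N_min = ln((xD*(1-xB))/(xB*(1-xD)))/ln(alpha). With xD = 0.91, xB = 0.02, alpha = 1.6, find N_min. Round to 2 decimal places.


N_min = ln((xD*(1-xB))/(xB*(1-xD))) / ln(alpha)
Numerator inside ln: 0.8918 / 0.0018 = 495.444444
ln(495.444444) = 6.205455
ln(alpha) = ln(1.6) = 0.470004
N_min = 6.205455 / 0.470004 = 13.20


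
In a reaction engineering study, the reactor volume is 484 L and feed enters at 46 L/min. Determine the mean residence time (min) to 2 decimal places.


tau = V / v0
tau = 484 / 46
tau = 10.52 min


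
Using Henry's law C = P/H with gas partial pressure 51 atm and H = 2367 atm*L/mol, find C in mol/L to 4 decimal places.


C = P / H
C = 51 / 2367
C = 0.0215 mol/L


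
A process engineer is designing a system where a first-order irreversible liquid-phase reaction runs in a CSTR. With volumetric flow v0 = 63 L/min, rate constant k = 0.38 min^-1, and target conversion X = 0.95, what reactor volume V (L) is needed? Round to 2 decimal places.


V = v0 * X / (k * (1 - X))
V = 63 * 0.95 / (0.38 * (1 - 0.95))
V = 59.85 / (0.38 * 0.05)
V = 59.85 / 0.019
V = 3150.00 L


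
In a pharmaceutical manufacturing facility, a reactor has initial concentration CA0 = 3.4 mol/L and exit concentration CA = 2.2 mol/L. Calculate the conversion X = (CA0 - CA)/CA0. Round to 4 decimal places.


X = (CA0 - CA) / CA0
X = (3.4 - 2.2) / 3.4
X = 1.2 / 3.4
X = 0.3529


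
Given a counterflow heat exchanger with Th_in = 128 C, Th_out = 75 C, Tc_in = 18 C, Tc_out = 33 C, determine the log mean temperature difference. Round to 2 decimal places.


dT1 = Th_in - Tc_out = 128 - 33 = 95
dT2 = Th_out - Tc_in = 75 - 18 = 57
LMTD = (dT1 - dT2) / ln(dT1/dT2)
LMTD = (95 - 57) / ln(95/57)
LMTD = 74.39 K


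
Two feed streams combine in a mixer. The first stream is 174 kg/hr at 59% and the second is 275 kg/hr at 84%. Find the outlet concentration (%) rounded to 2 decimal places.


Mass balance on solute: F1*x1 + F2*x2 = F3*x3
F3 = F1 + F2 = 174 + 275 = 449 kg/hr
x3 = (F1*x1 + F2*x2)/F3
x3 = (174*0.59 + 275*0.84) / 449
x3 = 74.31%


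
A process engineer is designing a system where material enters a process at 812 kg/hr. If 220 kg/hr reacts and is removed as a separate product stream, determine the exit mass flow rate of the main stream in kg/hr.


Steady-state mass balance on the main outlet: F_out = F_in - F_removed
F_out = 812 - 220
F_out = 592 kg/hr


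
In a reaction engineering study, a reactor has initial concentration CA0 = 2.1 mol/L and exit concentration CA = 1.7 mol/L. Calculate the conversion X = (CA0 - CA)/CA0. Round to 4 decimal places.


X = (CA0 - CA) / CA0
X = (2.1 - 1.7) / 2.1
X = 0.4 / 2.1
X = 0.1905


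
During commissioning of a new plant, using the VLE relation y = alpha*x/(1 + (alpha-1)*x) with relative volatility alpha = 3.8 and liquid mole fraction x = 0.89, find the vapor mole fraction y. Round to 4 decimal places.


y = alpha*x / (1 + (alpha-1)*x)
y = 3.8*0.89 / (1 + (3.8-1)*0.89)
y = 3.382 / (1 + 2.492)
y = 3.382 / 3.492
y = 0.9685


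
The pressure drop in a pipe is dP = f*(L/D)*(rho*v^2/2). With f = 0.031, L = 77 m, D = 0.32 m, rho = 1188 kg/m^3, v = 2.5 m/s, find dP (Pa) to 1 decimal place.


dP = f * (L/D) * (rho*v^2/2)
dP = 0.031 * (77/0.32) * (1188*2.5^2/2)
L/D = 240.625
rho*v^2/2 = 1188*6.25/2 = 3712.5
dP = 0.031 * 240.625 * 3712.5
dP = 27692.9 Pa


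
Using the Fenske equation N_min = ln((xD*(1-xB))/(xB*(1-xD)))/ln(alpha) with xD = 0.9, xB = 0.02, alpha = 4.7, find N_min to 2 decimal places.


N_min = ln((xD*(1-xB))/(xB*(1-xD))) / ln(alpha)
Numerator inside ln: 0.882 / 0.002 = 441.0
ln(441.0) = 6.089045
ln(alpha) = ln(4.7) = 1.547563
N_min = 6.089045 / 1.547563 = 3.93


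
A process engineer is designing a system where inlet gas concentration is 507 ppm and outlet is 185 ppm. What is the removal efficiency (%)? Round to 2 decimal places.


Efficiency = (G_in - G_out) / G_in * 100%
Efficiency = (507 - 185) / 507 * 100
Efficiency = 322 / 507 * 100
Efficiency = 63.51%


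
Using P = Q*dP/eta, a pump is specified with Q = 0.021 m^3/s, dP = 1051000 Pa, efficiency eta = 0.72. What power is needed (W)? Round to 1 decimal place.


P = Q * dP / eta
P = 0.021 * 1051000 / 0.72
P = 22071.0 / 0.72
P = 30654.2 W


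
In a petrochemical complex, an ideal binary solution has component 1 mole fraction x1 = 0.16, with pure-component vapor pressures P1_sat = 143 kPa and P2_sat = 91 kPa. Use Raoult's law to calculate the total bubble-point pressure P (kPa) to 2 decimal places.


P = x1*P1_sat + x2*P2_sat
x2 = 1 - x1 = 1 - 0.16 = 0.84
P = 0.16*143 + 0.84*91
P = 22.88 + 76.44
P = 99.32 kPa


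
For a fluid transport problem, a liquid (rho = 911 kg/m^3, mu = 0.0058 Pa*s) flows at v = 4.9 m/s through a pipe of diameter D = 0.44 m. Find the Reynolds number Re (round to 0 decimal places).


Re = rho * v * D / mu
Re = 911 * 4.9 * 0.44 / 0.0058
Re = 1964.116 / 0.0058
Re = 338641


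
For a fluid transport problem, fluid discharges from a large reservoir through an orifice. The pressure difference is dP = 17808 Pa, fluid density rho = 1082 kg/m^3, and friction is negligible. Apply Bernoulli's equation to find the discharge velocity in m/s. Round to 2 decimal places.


v = sqrt(2*dP/rho)
v = sqrt(2*17808/1082)
v = sqrt(32.916821)
v = 5.74 m/s


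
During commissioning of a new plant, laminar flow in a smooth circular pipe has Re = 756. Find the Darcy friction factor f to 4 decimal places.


f = 64 / Re
f = 64 / 756
f = 0.0847


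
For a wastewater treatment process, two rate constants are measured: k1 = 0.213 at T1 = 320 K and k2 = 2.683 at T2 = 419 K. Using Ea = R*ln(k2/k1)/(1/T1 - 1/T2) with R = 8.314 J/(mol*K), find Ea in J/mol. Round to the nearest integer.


Ea = R * ln(k2/k1) / (1/T1 - 1/T2)
ln(k2/k1) = ln(2.683/0.213) = 2.5333987
1/T1 - 1/T2 = 1/320 - 1/419 = 0.000738365155
Ea = 8.314 * 2.5333987 / 0.000738365155
Ea = 28526 J/mol


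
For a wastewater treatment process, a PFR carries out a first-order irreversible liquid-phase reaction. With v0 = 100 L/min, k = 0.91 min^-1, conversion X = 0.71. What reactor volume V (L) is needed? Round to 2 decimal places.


V = (v0/k) * ln(1/(1-X))
V = (100/0.91) * ln(1/(1-0.71))
V = 109.89011 * ln(3.448276)
V = 109.89011 * 1.237874
V = 136.03 L


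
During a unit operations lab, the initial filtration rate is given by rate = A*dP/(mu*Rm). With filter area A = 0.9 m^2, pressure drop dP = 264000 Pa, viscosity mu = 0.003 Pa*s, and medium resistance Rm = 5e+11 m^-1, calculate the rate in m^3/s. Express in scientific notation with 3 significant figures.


rate = A * dP / (mu * Rm)
rate = 0.9 * 264000 / (0.003 * 5e+11)
rate = 237600.0 / 1.500e+09
rate = 1.58e-04 m^3/s


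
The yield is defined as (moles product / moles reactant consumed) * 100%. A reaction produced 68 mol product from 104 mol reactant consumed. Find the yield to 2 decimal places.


Yield = (moles product / moles consumed) * 100%
Yield = (68 / 104) * 100
Yield = 0.6538 * 100
Yield = 65.38%


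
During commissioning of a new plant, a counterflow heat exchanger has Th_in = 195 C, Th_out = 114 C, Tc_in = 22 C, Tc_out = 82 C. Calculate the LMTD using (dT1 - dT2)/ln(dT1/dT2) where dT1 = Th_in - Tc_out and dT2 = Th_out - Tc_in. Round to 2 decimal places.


dT1 = Th_in - Tc_out = 195 - 82 = 113
dT2 = Th_out - Tc_in = 114 - 22 = 92
LMTD = (dT1 - dT2) / ln(dT1/dT2)
LMTD = (113 - 92) / ln(113/92)
LMTD = 102.14 K


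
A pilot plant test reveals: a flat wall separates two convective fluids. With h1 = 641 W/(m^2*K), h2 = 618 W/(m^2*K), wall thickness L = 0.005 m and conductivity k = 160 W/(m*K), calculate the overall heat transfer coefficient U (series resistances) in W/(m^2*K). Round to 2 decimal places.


1/U = 1/h1 + L/k + 1/h2
1/U = 1/641 + 0.005/160 + 1/618
1/U = 0.0015600624 + 3.125e-05 + 0.001618123
1/U = 0.0032094354
U = 311.58 W/(m^2*K)


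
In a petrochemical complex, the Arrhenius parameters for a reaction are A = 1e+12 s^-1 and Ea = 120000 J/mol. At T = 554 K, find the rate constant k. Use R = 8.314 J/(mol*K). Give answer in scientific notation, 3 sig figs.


k = A * exp(-Ea/(R*T))
k = 1e+12 * exp(-120000 / (8.314 * 554))
k = 1e+12 * exp(-26.053223)
k = 4.84e+00


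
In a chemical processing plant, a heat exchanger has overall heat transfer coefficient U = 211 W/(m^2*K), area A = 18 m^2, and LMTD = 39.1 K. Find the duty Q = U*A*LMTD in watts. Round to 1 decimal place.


Q = U * A * LMTD
Q = 211 * 18 * 39.1
Q = 148501.8 W


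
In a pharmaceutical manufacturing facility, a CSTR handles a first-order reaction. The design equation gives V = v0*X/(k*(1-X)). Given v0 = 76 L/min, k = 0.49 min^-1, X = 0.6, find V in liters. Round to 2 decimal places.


V = v0 * X / (k * (1 - X))
V = 76 * 0.6 / (0.49 * (1 - 0.6))
V = 45.6 / (0.49 * 0.4)
V = 45.6 / 0.196
V = 232.65 L


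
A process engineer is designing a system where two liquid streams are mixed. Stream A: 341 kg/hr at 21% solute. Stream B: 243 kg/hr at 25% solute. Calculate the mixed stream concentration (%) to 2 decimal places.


Mass balance on solute: F1*x1 + F2*x2 = F3*x3
F3 = F1 + F2 = 341 + 243 = 584 kg/hr
x3 = (F1*x1 + F2*x2)/F3
x3 = (341*0.21 + 243*0.25) / 584
x3 = 22.66%


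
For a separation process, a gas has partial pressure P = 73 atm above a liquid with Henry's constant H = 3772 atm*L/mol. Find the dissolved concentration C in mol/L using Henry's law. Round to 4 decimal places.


C = P / H
C = 73 / 3772
C = 0.0194 mol/L


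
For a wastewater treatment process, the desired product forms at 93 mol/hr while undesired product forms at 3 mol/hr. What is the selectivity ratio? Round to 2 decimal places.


S = desired product rate / undesired product rate
S = 93 / 3
S = 31.00


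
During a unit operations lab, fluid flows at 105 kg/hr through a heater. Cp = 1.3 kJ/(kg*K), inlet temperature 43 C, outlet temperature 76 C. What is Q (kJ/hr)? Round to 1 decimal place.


Q = m_dot * Cp * (T2 - T1)
Q = 105 * 1.3 * (76 - 43)
Q = 105 * 1.3 * 33
Q = 4504.5 kJ/hr


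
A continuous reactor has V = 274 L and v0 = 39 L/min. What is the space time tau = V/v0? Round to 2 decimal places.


tau = V / v0
tau = 274 / 39
tau = 7.03 min


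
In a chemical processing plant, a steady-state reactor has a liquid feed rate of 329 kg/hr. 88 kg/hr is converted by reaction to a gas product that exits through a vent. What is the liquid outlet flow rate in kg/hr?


Steady-state mass balance on the main outlet: F_out = F_in - F_removed
F_out = 329 - 88
F_out = 241 kg/hr


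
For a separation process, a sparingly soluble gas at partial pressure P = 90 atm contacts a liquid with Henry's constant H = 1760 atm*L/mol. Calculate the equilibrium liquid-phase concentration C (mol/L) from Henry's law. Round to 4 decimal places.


C = P / H
C = 90 / 1760
C = 0.0511 mol/L


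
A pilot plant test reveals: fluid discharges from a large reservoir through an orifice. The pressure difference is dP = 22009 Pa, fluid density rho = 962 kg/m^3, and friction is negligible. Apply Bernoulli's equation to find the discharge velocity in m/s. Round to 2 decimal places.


v = sqrt(2*dP/rho)
v = sqrt(2*22009/962)
v = sqrt(45.756757)
v = 6.76 m/s


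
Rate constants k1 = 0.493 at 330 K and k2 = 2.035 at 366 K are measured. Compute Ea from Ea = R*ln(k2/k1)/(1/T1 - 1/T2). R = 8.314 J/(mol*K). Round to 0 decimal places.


Ea = R * ln(k2/k1) / (1/T1 - 1/T2)
ln(k2/k1) = ln(2.035/0.493) = 1.4177419
1/T1 - 1/T2 = 1/330 - 1/366 = 0.000298062593
Ea = 8.314 * 1.4177419 / 0.000298062593
Ea = 39546 J/mol


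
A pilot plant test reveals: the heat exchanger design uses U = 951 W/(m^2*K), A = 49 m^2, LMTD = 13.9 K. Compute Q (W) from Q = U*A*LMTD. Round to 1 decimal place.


Q = U * A * LMTD
Q = 951 * 49 * 13.9
Q = 647726.1 W


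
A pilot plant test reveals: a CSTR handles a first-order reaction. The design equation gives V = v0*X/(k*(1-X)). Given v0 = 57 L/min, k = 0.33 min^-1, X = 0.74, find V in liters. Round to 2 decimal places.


V = v0 * X / (k * (1 - X))
V = 57 * 0.74 / (0.33 * (1 - 0.74))
V = 42.18 / (0.33 * 0.26)
V = 42.18 / 0.0858
V = 491.61 L


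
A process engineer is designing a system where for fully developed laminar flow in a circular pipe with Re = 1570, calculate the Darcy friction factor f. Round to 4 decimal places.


f = 64 / Re
f = 64 / 1570
f = 0.0408


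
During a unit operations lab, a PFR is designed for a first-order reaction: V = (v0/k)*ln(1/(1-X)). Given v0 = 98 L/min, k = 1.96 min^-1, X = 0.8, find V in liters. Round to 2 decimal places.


V = (v0/k) * ln(1/(1-X))
V = (98/1.96) * ln(1/(1-0.8))
V = 50.0 * ln(5.0)
V = 50.0 * 1.609438
V = 80.47 L


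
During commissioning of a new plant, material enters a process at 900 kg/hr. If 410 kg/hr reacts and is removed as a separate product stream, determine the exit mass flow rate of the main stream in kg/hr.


Steady-state mass balance on the main outlet: F_out = F_in - F_removed
F_out = 900 - 410
F_out = 490 kg/hr


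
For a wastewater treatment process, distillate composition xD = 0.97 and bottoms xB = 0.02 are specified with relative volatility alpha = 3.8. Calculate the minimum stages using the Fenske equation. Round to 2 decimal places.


N_min = ln((xD*(1-xB))/(xB*(1-xD))) / ln(alpha)
Numerator inside ln: 0.9506 / 0.0006 = 1584.333333
ln(1584.333333) = 7.367919
ln(alpha) = ln(3.8) = 1.335001
N_min = 7.367919 / 1.335001 = 5.52


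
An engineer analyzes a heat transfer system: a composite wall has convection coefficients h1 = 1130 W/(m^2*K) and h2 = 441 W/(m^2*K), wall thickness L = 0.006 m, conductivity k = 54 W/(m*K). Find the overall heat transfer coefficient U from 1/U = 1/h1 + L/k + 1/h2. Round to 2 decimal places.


1/U = 1/h1 + L/k + 1/h2
1/U = 1/1130 + 0.006/54 + 1/441
1/U = 0.0008849558 + 0.0001111111 + 0.0022675737
1/U = 0.0032636406
U = 306.41 W/(m^2*K)


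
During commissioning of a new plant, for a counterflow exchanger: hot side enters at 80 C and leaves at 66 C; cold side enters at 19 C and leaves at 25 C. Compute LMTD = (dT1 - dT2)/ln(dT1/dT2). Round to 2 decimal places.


dT1 = Th_in - Tc_out = 80 - 25 = 55
dT2 = Th_out - Tc_in = 66 - 19 = 47
LMTD = (dT1 - dT2) / ln(dT1/dT2)
LMTD = (55 - 47) / ln(55/47)
LMTD = 50.90 K


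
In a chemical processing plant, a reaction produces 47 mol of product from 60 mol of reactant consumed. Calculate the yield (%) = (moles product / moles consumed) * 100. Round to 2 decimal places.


Yield = (moles product / moles consumed) * 100%
Yield = (47 / 60) * 100
Yield = 0.7833 * 100
Yield = 78.33%


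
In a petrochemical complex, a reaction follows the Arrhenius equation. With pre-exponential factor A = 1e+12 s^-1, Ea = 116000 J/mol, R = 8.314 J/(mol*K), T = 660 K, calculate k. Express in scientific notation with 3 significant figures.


k = A * exp(-Ea/(R*T))
k = 1e+12 * exp(-116000 / (8.314 * 660))
k = 1e+12 * exp(-21.139954)
k = 6.59e+02


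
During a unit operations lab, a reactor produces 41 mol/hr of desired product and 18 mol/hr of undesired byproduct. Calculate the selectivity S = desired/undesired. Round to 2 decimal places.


S = desired product rate / undesired product rate
S = 41 / 18
S = 2.28


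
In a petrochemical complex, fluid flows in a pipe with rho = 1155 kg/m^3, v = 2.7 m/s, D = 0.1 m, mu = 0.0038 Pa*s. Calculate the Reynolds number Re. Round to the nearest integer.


Re = rho * v * D / mu
Re = 1155 * 2.7 * 0.1 / 0.0038
Re = 311.85 / 0.0038
Re = 82066


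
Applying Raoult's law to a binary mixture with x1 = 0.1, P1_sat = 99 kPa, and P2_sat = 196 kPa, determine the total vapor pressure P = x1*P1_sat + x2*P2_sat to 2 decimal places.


P = x1*P1_sat + x2*P2_sat
x2 = 1 - x1 = 1 - 0.1 = 0.9
P = 0.1*99 + 0.9*196
P = 9.9 + 176.4
P = 186.30 kPa


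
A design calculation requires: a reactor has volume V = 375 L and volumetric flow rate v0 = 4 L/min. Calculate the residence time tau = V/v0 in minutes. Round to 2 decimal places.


tau = V / v0
tau = 375 / 4
tau = 93.75 min


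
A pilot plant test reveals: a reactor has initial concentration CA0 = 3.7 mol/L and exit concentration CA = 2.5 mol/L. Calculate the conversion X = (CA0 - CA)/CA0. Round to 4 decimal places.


X = (CA0 - CA) / CA0
X = (3.7 - 2.5) / 3.7
X = 1.2 / 3.7
X = 0.3243


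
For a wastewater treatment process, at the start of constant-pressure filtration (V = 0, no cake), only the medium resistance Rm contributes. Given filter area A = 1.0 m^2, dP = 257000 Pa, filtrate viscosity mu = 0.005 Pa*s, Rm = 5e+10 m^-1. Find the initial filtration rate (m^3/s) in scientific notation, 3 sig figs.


rate = A * dP / (mu * Rm)
rate = 1.0 * 257000 / (0.005 * 5e+10)
rate = 257000.0 / 2.500e+08
rate = 1.03e-03 m^3/s


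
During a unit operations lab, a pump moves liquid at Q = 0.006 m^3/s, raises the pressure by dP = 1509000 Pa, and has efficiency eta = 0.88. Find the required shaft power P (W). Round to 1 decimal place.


P = Q * dP / eta
P = 0.006 * 1509000 / 0.88
P = 9054.0 / 0.88
P = 10288.6 W


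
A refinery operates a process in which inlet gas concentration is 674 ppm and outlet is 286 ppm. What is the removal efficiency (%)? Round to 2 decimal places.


Efficiency = (G_in - G_out) / G_in * 100%
Efficiency = (674 - 286) / 674 * 100
Efficiency = 388 / 674 * 100
Efficiency = 57.57%


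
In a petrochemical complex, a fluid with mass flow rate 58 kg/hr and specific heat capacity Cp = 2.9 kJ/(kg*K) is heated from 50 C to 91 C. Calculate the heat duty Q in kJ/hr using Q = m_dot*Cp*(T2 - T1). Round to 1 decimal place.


Q = m_dot * Cp * (T2 - T1)
Q = 58 * 2.9 * (91 - 50)
Q = 58 * 2.9 * 41
Q = 6896.2 kJ/hr


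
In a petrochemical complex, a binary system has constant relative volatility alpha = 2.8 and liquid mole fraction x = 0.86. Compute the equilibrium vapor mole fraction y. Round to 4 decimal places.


y = alpha*x / (1 + (alpha-1)*x)
y = 2.8*0.86 / (1 + (2.8-1)*0.86)
y = 2.408 / (1 + 1.548)
y = 2.408 / 2.548
y = 0.9451


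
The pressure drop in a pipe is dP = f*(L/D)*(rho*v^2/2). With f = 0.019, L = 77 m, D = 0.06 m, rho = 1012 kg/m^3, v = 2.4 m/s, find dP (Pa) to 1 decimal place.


dP = f * (L/D) * (rho*v^2/2)
dP = 0.019 * (77/0.06) * (1012*2.4^2/2)
L/D = 1283.33333333
rho*v^2/2 = 1012*5.76/2 = 2914.56
dP = 0.019 * 1283.33333333 * 2914.56
dP = 71066.7 Pa


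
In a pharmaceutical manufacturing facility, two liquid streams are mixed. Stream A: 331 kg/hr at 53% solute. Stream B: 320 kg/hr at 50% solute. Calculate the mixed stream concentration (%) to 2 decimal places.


Mass balance on solute: F1*x1 + F2*x2 = F3*x3
F3 = F1 + F2 = 331 + 320 = 651 kg/hr
x3 = (F1*x1 + F2*x2)/F3
x3 = (331*0.53 + 320*0.5) / 651
x3 = 51.53%


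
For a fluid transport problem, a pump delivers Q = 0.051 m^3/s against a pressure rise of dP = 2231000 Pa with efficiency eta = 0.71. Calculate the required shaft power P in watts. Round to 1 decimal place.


P = Q * dP / eta
P = 0.051 * 2231000 / 0.71
P = 113781.0 / 0.71
P = 160254.9 W


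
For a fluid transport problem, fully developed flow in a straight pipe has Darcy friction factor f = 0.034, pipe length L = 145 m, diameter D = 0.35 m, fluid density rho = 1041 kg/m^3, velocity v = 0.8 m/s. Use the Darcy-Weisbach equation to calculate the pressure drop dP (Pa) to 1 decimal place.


dP = f * (L/D) * (rho*v^2/2)
dP = 0.034 * (145/0.35) * (1041*0.8^2/2)
L/D = 414.28571429
rho*v^2/2 = 1041*0.64/2 = 333.12
dP = 0.034 * 414.28571429 * 333.12
dP = 4692.2 Pa


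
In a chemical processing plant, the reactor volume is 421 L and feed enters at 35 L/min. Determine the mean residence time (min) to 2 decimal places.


tau = V / v0
tau = 421 / 35
tau = 12.03 min


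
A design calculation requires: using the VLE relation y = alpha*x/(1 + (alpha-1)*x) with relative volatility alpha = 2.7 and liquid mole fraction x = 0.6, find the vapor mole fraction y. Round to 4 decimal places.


y = alpha*x / (1 + (alpha-1)*x)
y = 2.7*0.6 / (1 + (2.7-1)*0.6)
y = 1.62 / (1 + 1.02)
y = 1.62 / 2.02
y = 0.8020


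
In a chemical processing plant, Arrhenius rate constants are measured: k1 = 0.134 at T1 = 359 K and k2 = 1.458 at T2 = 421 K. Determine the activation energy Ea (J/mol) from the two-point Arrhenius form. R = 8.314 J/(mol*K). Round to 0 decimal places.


Ea = R * ln(k2/k1) / (1/T1 - 1/T2)
ln(k2/k1) = ln(1.458/0.134) = 2.3869811
1/T1 - 1/T2 = 1/359 - 1/421 = 0.000410218408
Ea = 8.314 * 2.3869811 / 0.000410218408
Ea = 48378 J/mol


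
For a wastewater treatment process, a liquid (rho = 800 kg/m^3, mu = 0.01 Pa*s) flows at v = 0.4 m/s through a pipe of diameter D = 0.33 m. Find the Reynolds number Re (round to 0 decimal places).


Re = rho * v * D / mu
Re = 800 * 0.4 * 0.33 / 0.01
Re = 105.6 / 0.01
Re = 10560


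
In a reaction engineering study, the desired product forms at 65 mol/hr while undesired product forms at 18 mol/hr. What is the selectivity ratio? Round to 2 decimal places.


S = desired product rate / undesired product rate
S = 65 / 18
S = 3.61


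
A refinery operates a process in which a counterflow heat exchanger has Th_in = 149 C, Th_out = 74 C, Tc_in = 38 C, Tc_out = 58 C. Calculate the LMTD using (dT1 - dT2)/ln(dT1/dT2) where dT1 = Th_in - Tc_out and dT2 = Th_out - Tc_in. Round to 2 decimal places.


dT1 = Th_in - Tc_out = 149 - 58 = 91
dT2 = Th_out - Tc_in = 74 - 38 = 36
LMTD = (dT1 - dT2) / ln(dT1/dT2)
LMTD = (91 - 36) / ln(91/36)
LMTD = 59.31 K


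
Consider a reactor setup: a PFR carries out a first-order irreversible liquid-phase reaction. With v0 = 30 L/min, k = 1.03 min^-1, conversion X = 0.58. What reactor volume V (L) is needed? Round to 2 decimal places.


V = (v0/k) * ln(1/(1-X))
V = (30/1.03) * ln(1/(1-0.58))
V = 29.126214 * ln(2.380952)
V = 29.126214 * 0.8675
V = 25.27 L


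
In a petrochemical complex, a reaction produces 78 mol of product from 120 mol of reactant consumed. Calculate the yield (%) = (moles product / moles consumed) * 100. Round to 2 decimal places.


Yield = (moles product / moles consumed) * 100%
Yield = (78 / 120) * 100
Yield = 0.65 * 100
Yield = 65.00%


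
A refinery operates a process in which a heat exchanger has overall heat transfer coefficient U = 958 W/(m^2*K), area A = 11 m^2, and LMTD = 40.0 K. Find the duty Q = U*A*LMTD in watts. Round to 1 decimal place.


Q = U * A * LMTD
Q = 958 * 11 * 40.0
Q = 421520.0 W


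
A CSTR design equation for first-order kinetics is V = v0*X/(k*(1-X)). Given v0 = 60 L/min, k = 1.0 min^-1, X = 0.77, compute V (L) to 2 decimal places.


V = v0 * X / (k * (1 - X))
V = 60 * 0.77 / (1.0 * (1 - 0.77))
V = 46.2 / (1.0 * 0.23)
V = 46.2 / 0.23
V = 200.87 L


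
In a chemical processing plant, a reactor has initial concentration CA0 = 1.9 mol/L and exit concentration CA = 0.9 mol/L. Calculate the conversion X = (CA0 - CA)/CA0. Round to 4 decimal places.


X = (CA0 - CA) / CA0
X = (1.9 - 0.9) / 1.9
X = 1.0 / 1.9
X = 0.5263


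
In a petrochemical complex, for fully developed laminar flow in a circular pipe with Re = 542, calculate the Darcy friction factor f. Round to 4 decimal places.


f = 64 / Re
f = 64 / 542
f = 0.1181


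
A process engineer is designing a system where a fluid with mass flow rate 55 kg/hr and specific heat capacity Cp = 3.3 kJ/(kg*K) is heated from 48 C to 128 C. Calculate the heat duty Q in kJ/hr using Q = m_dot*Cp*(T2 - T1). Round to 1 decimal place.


Q = m_dot * Cp * (T2 - T1)
Q = 55 * 3.3 * (128 - 48)
Q = 55 * 3.3 * 80
Q = 14520.0 kJ/hr


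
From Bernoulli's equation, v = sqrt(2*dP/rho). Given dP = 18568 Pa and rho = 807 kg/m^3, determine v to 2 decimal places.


v = sqrt(2*dP/rho)
v = sqrt(2*18568/807)
v = sqrt(46.017348)
v = 6.78 m/s


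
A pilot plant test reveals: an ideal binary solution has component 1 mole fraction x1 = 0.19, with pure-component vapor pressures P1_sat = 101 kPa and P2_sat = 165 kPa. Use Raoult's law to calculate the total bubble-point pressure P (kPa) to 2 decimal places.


P = x1*P1_sat + x2*P2_sat
x2 = 1 - x1 = 1 - 0.19 = 0.81
P = 0.19*101 + 0.81*165
P = 19.19 + 133.65
P = 152.84 kPa


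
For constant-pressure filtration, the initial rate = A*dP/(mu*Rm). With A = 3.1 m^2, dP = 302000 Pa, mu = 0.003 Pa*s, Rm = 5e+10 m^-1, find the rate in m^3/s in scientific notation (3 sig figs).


rate = A * dP / (mu * Rm)
rate = 3.1 * 302000 / (0.003 * 5e+10)
rate = 936200.0 / 1.500e+08
rate = 6.24e-03 m^3/s


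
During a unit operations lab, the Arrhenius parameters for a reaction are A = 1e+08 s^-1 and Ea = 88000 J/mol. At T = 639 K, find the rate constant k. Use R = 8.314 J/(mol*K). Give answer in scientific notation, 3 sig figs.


k = A * exp(-Ea/(R*T))
k = 1e+08 * exp(-88000 / (8.314 * 639))
k = 1e+08 * exp(-16.564251)
k = 6.40e+00


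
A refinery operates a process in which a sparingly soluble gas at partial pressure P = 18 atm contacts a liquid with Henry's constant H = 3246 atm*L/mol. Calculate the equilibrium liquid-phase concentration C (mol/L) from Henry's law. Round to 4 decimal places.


C = P / H
C = 18 / 3246
C = 0.0055 mol/L


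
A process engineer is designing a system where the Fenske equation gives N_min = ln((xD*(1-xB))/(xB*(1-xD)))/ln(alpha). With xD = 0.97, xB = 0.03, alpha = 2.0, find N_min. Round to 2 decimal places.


N_min = ln((xD*(1-xB))/(xB*(1-xD))) / ln(alpha)
Numerator inside ln: 0.9409 / 0.0009 = 1045.444444
ln(1045.444444) = 6.952197
ln(alpha) = ln(2.0) = 0.693147
N_min = 6.952197 / 0.693147 = 10.03


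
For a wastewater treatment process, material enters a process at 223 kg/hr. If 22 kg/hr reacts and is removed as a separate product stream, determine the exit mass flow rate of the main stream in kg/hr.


Steady-state mass balance on the main outlet: F_out = F_in - F_removed
F_out = 223 - 22
F_out = 201 kg/hr


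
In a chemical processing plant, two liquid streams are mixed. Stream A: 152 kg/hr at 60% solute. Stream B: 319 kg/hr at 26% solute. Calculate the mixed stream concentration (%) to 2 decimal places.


Mass balance on solute: F1*x1 + F2*x2 = F3*x3
F3 = F1 + F2 = 152 + 319 = 471 kg/hr
x3 = (F1*x1 + F2*x2)/F3
x3 = (152*0.6 + 319*0.26) / 471
x3 = 36.97%


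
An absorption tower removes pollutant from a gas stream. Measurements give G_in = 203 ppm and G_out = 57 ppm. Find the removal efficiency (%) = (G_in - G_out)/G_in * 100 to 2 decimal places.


Efficiency = (G_in - G_out) / G_in * 100%
Efficiency = (203 - 57) / 203 * 100
Efficiency = 146 / 203 * 100
Efficiency = 71.92%


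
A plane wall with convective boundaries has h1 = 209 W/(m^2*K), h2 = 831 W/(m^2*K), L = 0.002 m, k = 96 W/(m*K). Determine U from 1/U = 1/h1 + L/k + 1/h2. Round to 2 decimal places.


1/U = 1/h1 + L/k + 1/h2
1/U = 1/209 + 0.002/96 + 1/831
1/U = 0.004784689 + 2.08333e-05 + 0.0012033694
1/U = 0.0060088917
U = 166.42 W/(m^2*K)


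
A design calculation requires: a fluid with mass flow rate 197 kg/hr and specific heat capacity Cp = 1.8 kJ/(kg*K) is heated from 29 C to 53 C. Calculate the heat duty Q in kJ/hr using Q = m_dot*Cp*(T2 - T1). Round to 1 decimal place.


Q = m_dot * Cp * (T2 - T1)
Q = 197 * 1.8 * (53 - 29)
Q = 197 * 1.8 * 24
Q = 8510.4 kJ/hr


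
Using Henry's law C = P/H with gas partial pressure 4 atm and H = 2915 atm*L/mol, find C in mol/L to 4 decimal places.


C = P / H
C = 4 / 2915
C = 0.0014 mol/L


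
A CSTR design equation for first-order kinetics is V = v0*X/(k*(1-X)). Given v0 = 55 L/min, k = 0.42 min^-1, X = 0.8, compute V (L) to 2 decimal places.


V = v0 * X / (k * (1 - X))
V = 55 * 0.8 / (0.42 * (1 - 0.8))
V = 44.0 / (0.42 * 0.2)
V = 44.0 / 0.084
V = 523.81 L


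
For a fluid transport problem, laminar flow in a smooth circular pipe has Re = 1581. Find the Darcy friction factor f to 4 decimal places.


f = 64 / Re
f = 64 / 1581
f = 0.0405


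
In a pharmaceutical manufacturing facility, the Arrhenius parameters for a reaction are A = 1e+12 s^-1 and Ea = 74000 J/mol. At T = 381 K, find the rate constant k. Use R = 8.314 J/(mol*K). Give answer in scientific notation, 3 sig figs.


k = A * exp(-Ea/(R*T))
k = 1e+12 * exp(-74000 / (8.314 * 381))
k = 1e+12 * exp(-23.361285)
k = 7.15e+01


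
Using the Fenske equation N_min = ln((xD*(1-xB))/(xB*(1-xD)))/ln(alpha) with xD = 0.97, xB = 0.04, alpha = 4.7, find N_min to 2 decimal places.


N_min = ln((xD*(1-xB))/(xB*(1-xD))) / ln(alpha)
Numerator inside ln: 0.9312 / 0.0012 = 776.0
ln(776.0) = 6.654153
ln(alpha) = ln(4.7) = 1.547563
N_min = 6.654153 / 1.547563 = 4.30


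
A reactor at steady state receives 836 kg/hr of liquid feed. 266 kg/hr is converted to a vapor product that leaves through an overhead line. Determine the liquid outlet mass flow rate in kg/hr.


Steady-state mass balance on the main outlet: F_out = F_in - F_removed
F_out = 836 - 266
F_out = 570 kg/hr


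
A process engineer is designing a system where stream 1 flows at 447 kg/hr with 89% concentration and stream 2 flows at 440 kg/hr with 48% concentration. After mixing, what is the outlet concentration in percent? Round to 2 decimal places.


Mass balance on solute: F1*x1 + F2*x2 = F3*x3
F3 = F1 + F2 = 447 + 440 = 887 kg/hr
x3 = (F1*x1 + F2*x2)/F3
x3 = (447*0.89 + 440*0.48) / 887
x3 = 68.66%


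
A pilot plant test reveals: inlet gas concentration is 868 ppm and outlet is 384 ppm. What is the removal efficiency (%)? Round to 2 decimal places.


Efficiency = (G_in - G_out) / G_in * 100%
Efficiency = (868 - 384) / 868 * 100
Efficiency = 484 / 868 * 100
Efficiency = 55.76%


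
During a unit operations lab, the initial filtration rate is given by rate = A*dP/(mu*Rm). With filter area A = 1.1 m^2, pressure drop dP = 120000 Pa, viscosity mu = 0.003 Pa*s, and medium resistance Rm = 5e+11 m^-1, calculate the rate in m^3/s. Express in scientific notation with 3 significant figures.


rate = A * dP / (mu * Rm)
rate = 1.1 * 120000 / (0.003 * 5e+11)
rate = 132000.0 / 1.500e+09
rate = 8.80e-05 m^3/s


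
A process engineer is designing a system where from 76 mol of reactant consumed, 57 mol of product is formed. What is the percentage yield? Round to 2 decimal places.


Yield = (moles product / moles consumed) * 100%
Yield = (57 / 76) * 100
Yield = 0.75 * 100
Yield = 75.00%


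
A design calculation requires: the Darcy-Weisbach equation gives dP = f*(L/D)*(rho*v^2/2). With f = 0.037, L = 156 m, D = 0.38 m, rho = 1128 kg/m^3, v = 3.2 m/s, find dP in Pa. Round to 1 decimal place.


dP = f * (L/D) * (rho*v^2/2)
dP = 0.037 * (156/0.38) * (1128*3.2^2/2)
L/D = 410.52631579
rho*v^2/2 = 1128*10.24/2 = 5775.36
dP = 0.037 * 410.52631579 * 5775.36
dP = 87724.7 Pa
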